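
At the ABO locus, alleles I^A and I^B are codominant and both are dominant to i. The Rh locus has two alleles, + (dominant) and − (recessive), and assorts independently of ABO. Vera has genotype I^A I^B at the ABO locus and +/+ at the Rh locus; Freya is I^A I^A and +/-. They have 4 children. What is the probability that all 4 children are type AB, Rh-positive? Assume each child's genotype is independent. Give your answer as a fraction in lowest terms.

1/16

ABO cross I^A I^B × I^A I^A → 1/2 A, 1/2 AB.
Rh cross +/+ × +/- → 1 Rh+; so P(type AB, Rh-positive) = 1/2 × 1 = 1/2 per child.
All 4 independent: (1/2)^4 = 1/16.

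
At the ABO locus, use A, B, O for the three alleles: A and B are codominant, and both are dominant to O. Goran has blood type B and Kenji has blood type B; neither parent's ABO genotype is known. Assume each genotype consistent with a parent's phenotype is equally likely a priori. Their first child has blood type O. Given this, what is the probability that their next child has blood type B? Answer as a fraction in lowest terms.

Possible genotypes: Goran ∈ {BB, BO}; Kenji ∈ {BB, BO}.
Weight each parental genotype pair by prior × P(type-O child):
  BO × BO: posterior weight 1; P(next child type B) = 3/4.
Weighted sum = 3/4.

3/4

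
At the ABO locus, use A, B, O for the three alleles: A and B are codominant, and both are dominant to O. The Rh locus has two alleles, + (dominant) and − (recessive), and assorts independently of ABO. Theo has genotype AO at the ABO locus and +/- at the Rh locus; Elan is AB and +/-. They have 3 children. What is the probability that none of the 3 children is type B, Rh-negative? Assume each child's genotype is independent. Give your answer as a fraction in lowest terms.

ABO cross AO × AB → 1/2 A, 1/4 B, 1/4 AB.
Rh cross +/- × +/- → 3/4 Rh+, 1/4 Rh-; so P(type B, Rh-negative) = 1/4 × 1/4 = 1/16 per child.
P(not type B, Rh-negative) = 15/16 for one child; (15/16)^3 = 3375/4096.

3375/4096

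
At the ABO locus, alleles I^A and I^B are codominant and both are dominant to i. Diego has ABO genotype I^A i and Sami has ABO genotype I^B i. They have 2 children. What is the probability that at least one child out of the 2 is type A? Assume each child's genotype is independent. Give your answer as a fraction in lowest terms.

ABO cross I^A i × I^B i → 1/4 O, 1/4 A, 1/4 B, 1/4 AB.
So P(type A) = 1/4 per child.
P(none) = (3/4)^2 = 9/16; P(at least one) = 1 − 9/16 = 7/16.

7/16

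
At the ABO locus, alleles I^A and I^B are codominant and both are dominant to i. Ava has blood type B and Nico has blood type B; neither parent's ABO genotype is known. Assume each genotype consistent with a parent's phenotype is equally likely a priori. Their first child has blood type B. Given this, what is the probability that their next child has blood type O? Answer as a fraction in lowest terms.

Possible genotypes: Ava ∈ {I^B I^B, I^B i}; Nico ∈ {I^B I^B, I^B i}.
Weight each parental genotype pair by prior × P(type-B child):
  I^B I^B × I^B I^B: posterior weight 4/15; P(next child type O) = 0.
  I^B I^B × I^B i: posterior weight 4/15; P(next child type O) = 0.
  I^B i × I^B I^B: posterior weight 4/15; P(next child type O) = 0.
  I^B i × I^B i: posterior weight 1/5; P(next child type O) = 1/4.
Weighted sum = 1/20.

1/20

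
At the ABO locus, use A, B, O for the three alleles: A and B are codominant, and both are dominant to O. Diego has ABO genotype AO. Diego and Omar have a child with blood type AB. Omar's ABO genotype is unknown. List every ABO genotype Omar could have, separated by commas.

AB, BB, BO

For each candidate genotype of Omar, check whether crossing it with AO can produce every observed child phenotype.
  AA → possible child types {A} ✗
  AB → possible child types {A, B, AB} ✓
  AO → possible child types {O, A} ✗
  BB → possible child types {B, AB} ✓
  BO → possible child types {O, A, B, AB} ✓
  OO → possible child types {O, A} ✗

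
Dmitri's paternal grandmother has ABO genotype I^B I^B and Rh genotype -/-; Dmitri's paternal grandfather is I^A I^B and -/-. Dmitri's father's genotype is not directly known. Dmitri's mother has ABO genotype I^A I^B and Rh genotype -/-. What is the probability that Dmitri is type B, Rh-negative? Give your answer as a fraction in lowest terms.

Dmitri's father's ABO genotype from I^B I^B × I^A I^B: 1/2 I^A I^B, 1/2 I^B I^B.
Crossing each possibility with the mother I^A I^B and summing P(type B): 1/2·1/4 + 1/2·1/2 = 3/8.
Similarly for Rh via the father's Rh distribution: P(Rh-) = 1.
Independent loci: 3/8 × 1 = 3/8.

3/8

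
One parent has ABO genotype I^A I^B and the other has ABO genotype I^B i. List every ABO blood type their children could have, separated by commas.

Gametes from I^A I^B × I^B i give offspring ABO genotypes I^A I^B, I^A i, I^B I^B, I^B i, i.e. phenotypes A, B, AB.

A, B, AB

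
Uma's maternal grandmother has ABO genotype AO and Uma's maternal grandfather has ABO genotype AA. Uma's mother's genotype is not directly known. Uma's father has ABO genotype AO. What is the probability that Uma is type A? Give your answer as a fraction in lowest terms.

Uma's mother's ABO genotype from AO × AA: 1/2 AA, 1/2 AO.
Crossing each possibility with the father AO and summing P(type A): 1/2·1 + 1/2·3/4 = 7/8.

7/8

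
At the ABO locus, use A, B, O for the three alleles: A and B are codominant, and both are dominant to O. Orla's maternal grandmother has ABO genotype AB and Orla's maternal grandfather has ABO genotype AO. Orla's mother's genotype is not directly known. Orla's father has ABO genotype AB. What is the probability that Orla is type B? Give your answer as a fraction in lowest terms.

Orla's mother's ABO genotype from AB × AO: 1/4 AA, 1/4 AB, 1/4 AO, 1/4 BO.
Crossing each possibility with the father AB and summing P(type B): 1/4·0 + 1/4·1/4 + 1/4·1/4 + 1/4·1/2 = 1/4.

1/4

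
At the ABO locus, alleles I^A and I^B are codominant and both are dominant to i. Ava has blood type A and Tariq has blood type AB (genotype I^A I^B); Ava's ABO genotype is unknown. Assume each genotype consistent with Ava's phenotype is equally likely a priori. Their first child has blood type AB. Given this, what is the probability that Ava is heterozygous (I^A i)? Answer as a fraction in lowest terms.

1/3

Possible genotypes: Ava ∈ {I^A I^A, I^A i}; Tariq ∈ {I^A I^B}.
Weight each parental genotype pair by prior × P(type-AB child):
  I^A I^A × I^A I^B: posterior weight 2/3.
  I^A i × I^A I^B: posterior weight 1/3.
Sum the posterior weight over pairs where Ava is I^A i: 1/3.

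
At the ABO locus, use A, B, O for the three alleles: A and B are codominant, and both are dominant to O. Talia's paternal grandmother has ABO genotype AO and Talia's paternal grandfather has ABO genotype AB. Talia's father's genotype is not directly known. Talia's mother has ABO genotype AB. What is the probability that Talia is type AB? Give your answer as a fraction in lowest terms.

Talia's father's ABO genotype from AO × AB: 1/4 AA, 1/4 AB, 1/4 AO, 1/4 BO.
Crossing each possibility with the mother AB and summing P(type AB): 1/4·1/2 + 1/4·1/2 + 1/4·1/4 + 1/4·1/4 = 3/8.

3/8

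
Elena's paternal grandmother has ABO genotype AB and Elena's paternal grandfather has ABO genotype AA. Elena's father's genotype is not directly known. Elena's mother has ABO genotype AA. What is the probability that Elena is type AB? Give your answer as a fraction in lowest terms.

1/4

Elena's father's ABO genotype from AB × AA: 1/2 AA, 1/2 AB.
Crossing each possibility with the mother AA and summing P(type AB): 1/2·0 + 1/2·1/2 = 1/4.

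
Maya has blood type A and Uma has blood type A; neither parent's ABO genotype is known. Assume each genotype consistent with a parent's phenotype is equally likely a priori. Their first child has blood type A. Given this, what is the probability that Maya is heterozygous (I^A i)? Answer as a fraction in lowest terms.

7/15

Possible genotypes: Maya ∈ {I^A I^A, I^A i}; Uma ∈ {I^A I^A, I^A i}.
Weight each parental genotype pair by prior × P(type-A child):
  I^A I^A × I^A I^A: posterior weight 4/15.
  I^A I^A × I^A i: posterior weight 4/15.
  I^A i × I^A I^A: posterior weight 4/15.
  I^A i × I^A i: posterior weight 1/5.
Sum the posterior weight over pairs where Maya is I^A i: 7/15.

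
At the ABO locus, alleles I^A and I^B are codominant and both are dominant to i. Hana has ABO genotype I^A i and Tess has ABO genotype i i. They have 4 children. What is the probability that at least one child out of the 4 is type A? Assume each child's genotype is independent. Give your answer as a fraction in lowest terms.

ABO cross I^A i × i i → 1/2 O, 1/2 A.
So P(type A) = 1/2 per child.
P(none) = (1/2)^4 = 1/16; P(at least one) = 1 − 1/16 = 15/16.

15/16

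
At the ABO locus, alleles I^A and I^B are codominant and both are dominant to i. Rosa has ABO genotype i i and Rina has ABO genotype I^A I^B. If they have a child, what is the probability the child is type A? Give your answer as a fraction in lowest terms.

ABO cross i i × I^A I^B → offspring phenotypes: 1/2 A, 1/2 B.
So P(type A) = 1/2.

1/2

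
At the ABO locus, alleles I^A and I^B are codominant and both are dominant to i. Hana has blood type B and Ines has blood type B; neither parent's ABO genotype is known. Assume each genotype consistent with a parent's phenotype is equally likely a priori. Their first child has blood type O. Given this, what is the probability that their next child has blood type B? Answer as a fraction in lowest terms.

3/4

Possible genotypes: Hana ∈ {I^B I^B, I^B i}; Ines ∈ {I^B I^B, I^B i}.
Weight each parental genotype pair by prior × P(type-O child):
  I^B i × I^B i: posterior weight 1; P(next child type B) = 3/4.
Weighted sum = 3/4.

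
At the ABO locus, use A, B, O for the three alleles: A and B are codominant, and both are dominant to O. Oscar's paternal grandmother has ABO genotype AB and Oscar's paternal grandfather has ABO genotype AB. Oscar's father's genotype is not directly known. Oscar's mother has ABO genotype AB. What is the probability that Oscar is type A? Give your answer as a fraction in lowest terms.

1/4

Oscar's father's ABO genotype from AB × AB: 1/4 AA, 1/2 AB, 1/4 BB.
Crossing each possibility with the mother AB and summing P(type A): 1/4·1/2 + 1/2·1/4 + 1/4·0 = 1/4.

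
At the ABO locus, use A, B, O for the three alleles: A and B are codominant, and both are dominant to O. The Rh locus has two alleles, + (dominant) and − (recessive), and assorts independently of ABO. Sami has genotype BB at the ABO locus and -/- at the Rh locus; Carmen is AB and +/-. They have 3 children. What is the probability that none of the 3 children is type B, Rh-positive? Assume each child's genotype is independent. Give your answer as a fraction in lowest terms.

ABO cross BB × AB → 1/2 B, 1/2 AB.
Rh cross -/- × +/- → 1/2 Rh+, 1/2 Rh-; so P(type B, Rh-positive) = 1/2 × 1/2 = 1/4 per child.
P(not type B, Rh-positive) = 3/4 for one child; (3/4)^3 = 27/64.

27/64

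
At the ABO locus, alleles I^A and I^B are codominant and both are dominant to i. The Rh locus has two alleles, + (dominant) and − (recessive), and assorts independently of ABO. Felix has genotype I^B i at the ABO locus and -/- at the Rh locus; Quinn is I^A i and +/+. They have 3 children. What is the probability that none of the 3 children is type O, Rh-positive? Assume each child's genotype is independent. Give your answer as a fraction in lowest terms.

27/64

ABO cross I^B i × I^A i → 1/4 O, 1/4 A, 1/4 B, 1/4 AB.
Rh cross -/- × +/+ → 1 Rh+; so P(type O, Rh-positive) = 1/4 × 1 = 1/4 per child.
P(not type O, Rh-positive) = 3/4 for one child; (3/4)^3 = 27/64.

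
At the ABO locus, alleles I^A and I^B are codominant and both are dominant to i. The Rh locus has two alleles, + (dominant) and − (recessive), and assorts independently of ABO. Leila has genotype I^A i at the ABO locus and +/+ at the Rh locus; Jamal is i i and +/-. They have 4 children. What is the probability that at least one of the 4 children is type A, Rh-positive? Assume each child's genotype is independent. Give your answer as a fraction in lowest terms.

ABO cross I^A i × i i → 1/2 O, 1/2 A.
Rh cross +/+ × +/- → 1 Rh+; so P(type A, Rh-positive) = 1/2 × 1 = 1/2 per child.
P(none) = (1/2)^4 = 1/16; P(at least one) = 1 − 1/16 = 15/16.

15/16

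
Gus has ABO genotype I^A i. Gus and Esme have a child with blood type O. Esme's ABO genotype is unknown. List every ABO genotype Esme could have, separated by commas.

I^A i, I^B i, i i

For each candidate genotype of Esme, check whether crossing it with I^A i can produce every observed child phenotype.
  I^A I^A → possible child types {A} ✗
  I^A I^B → possible child types {A, B, AB} ✗
  I^A i → possible child types {O, A} ✓
  I^B I^B → possible child types {B, AB} ✗
  I^B i → possible child types {O, A, B, AB} ✓
  i i → possible child types {O, A} ✓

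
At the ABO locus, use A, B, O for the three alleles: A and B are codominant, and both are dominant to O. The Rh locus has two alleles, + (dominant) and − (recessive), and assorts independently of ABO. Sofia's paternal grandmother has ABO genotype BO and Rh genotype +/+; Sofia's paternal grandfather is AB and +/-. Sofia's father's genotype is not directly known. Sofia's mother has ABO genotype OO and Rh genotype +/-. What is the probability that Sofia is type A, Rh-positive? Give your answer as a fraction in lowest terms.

7/32

Sofia's father's ABO genotype from BO × AB: 1/4 AB, 1/4 AO, 1/4 BB, 1/4 BO.
Crossing each possibility with the mother OO and summing P(type A): 1/4·1/2 + 1/4·1/2 + 1/4·0 + 1/4·0 = 1/4.
Similarly for Rh via the father's Rh distribution: P(Rh+) = 7/8.
Independent loci: 1/4 × 7/8 = 7/32.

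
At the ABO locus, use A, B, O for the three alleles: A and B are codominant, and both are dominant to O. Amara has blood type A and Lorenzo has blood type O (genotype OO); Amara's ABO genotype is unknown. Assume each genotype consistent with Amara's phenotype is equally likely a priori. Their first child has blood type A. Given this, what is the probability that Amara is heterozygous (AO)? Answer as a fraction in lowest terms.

1/3

Possible genotypes: Amara ∈ {AA, AO}; Lorenzo ∈ {OO}.
Weight each parental genotype pair by prior × P(type-A child):
  AA × OO: posterior weight 2/3.
  AO × OO: posterior weight 1/3.
Sum the posterior weight over pairs where Amara is AO: 1/3.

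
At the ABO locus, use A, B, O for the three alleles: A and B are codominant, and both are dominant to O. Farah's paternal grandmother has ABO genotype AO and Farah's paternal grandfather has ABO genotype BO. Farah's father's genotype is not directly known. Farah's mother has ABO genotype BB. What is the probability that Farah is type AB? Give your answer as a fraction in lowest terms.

Farah's father's ABO genotype from AO × BO: 1/4 AB, 1/4 AO, 1/4 BO, 1/4 OO.
Crossing each possibility with the mother BB and summing P(type AB): 1/4·1/2 + 1/4·1/2 + 1/4·0 + 1/4·0 = 1/4.

1/4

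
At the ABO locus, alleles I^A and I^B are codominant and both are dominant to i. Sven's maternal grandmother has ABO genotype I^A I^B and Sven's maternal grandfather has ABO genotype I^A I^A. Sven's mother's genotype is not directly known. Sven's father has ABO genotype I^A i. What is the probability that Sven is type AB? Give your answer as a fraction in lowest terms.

Sven's mother's ABO genotype from I^A I^B × I^A I^A: 1/2 I^A I^A, 1/2 I^A I^B.
Crossing each possibility with the father I^A i and summing P(type AB): 1/2·0 + 1/2·1/4 = 1/8.

1/8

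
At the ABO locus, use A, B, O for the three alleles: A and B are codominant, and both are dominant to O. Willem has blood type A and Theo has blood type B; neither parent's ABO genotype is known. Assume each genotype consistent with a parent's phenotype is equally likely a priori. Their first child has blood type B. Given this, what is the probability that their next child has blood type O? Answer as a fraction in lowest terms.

1/12

Possible genotypes: Willem ∈ {AA, AO}; Theo ∈ {BB, BO}.
Weight each parental genotype pair by prior × P(type-B child):
  AO × BB: posterior weight 2/3; P(next child type O) = 0.
  AO × BO: posterior weight 1/3; P(next child type O) = 1/4.
Weighted sum = 1/12.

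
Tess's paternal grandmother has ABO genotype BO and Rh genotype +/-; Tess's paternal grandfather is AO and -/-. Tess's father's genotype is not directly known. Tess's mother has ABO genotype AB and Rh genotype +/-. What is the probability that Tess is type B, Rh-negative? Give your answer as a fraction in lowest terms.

Tess's father's ABO genotype from BO × AO: 1/4 AB, 1/4 AO, 1/4 BO, 1/4 OO.
Crossing each possibility with the mother AB and summing P(type B): 1/4·1/4 + 1/4·1/4 + 1/4·1/2 + 1/4·1/2 = 3/8.
Similarly for Rh via the father's Rh distribution: P(Rh-) = 3/8.
Independent loci: 3/8 × 3/8 = 9/64.

9/64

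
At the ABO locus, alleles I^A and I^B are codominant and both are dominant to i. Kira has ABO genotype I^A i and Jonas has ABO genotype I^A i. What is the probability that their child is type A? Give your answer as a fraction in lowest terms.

3/4

ABO cross I^A i × I^A i → offspring phenotypes: 1/4 O, 3/4 A.
So P(type A) = 3/4.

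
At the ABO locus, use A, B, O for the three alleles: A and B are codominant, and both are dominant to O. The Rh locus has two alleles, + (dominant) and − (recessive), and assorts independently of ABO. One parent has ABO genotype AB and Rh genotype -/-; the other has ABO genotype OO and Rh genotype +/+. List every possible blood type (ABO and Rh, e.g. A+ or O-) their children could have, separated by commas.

Gametes from AB × OO give offspring ABO genotypes AO, BO, i.e. phenotypes A, B.
Rh cross -/- × +/+ → phenotypes Rh+.
Combining independently: A+, B+.

A+, B+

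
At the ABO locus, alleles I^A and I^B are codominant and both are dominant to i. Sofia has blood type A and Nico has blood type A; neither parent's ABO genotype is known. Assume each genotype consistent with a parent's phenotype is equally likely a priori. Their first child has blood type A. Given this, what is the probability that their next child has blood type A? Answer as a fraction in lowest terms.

Possible genotypes: Sofia ∈ {I^A I^A, I^A i}; Nico ∈ {I^A I^A, I^A i}.
Weight each parental genotype pair by prior × P(type-A child):
  I^A I^A × I^A I^A: posterior weight 4/15; P(next child type A) = 1.
  I^A I^A × I^A i: posterior weight 4/15; P(next child type A) = 1.
  I^A i × I^A I^A: posterior weight 4/15; P(next child type A) = 1.
  I^A i × I^A i: posterior weight 1/5; P(next child type A) = 3/4.
Weighted sum = 19/20.

19/20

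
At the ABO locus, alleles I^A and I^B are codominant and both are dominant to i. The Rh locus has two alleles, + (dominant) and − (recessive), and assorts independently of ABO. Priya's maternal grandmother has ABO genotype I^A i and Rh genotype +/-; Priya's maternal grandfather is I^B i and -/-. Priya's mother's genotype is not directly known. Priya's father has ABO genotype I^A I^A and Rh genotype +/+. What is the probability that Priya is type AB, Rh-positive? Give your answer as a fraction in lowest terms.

Priya's mother's ABO genotype from I^A i × I^B i: 1/4 I^A I^B, 1/4 I^A i, 1/4 I^B i, 1/4 i i.
Crossing each possibility with the father I^A I^A and summing P(type AB): 1/4·1/2 + 1/4·0 + 1/4·1/2 + 1/4·0 = 1/4.
Similarly for Rh via the mother's Rh distribution: P(Rh+) = 1.
Independent loci: 1/4 × 1 = 1/4.

1/4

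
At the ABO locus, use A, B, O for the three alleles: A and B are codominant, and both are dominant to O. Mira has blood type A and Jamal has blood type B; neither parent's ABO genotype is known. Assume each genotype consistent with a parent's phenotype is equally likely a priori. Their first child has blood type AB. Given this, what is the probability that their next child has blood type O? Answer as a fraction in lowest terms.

1/36

Possible genotypes: Mira ∈ {AA, AO}; Jamal ∈ {BB, BO}.
Weight each parental genotype pair by prior × P(type-AB child):
  AA × BB: posterior weight 4/9; P(next child type O) = 0.
  AA × BO: posterior weight 2/9; P(next child type O) = 0.
  AO × BB: posterior weight 2/9; P(next child type O) = 0.
  AO × BO: posterior weight 1/9; P(next child type O) = 1/4.
Weighted sum = 1/36.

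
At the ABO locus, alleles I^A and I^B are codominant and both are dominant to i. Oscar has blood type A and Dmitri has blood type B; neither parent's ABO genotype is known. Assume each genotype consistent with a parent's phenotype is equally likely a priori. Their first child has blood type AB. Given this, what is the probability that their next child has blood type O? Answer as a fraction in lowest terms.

1/36

Possible genotypes: Oscar ∈ {I^A I^A, I^A i}; Dmitri ∈ {I^B I^B, I^B i}.
Weight each parental genotype pair by prior × P(type-AB child):
  I^A I^A × I^B I^B: posterior weight 4/9; P(next child type O) = 0.
  I^A I^A × I^B i: posterior weight 2/9; P(next child type O) = 0.
  I^A i × I^B I^B: posterior weight 2/9; P(next child type O) = 0.
  I^A i × I^B i: posterior weight 1/9; P(next child type O) = 1/4.
Weighted sum = 1/36.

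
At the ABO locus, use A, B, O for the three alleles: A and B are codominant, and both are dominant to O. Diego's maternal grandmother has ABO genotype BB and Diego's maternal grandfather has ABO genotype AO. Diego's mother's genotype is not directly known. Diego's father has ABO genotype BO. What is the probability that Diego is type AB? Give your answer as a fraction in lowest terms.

1/8

Diego's mother's ABO genotype from BB × AO: 1/2 AB, 1/2 BO.
Crossing each possibility with the father BO and summing P(type AB): 1/2·1/4 + 1/2·0 = 1/8.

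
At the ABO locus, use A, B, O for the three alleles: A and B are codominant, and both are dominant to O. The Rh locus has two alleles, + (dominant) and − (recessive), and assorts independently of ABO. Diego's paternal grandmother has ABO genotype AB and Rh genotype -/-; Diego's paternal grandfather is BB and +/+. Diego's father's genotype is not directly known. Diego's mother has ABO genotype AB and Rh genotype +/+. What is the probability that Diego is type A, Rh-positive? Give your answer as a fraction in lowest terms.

Diego's father's ABO genotype from AB × BB: 1/2 AB, 1/2 BB.
Crossing each possibility with the mother AB and summing P(type A): 1/2·1/4 + 1/2·0 = 1/8.
Similarly for Rh via the father's Rh distribution: P(Rh+) = 1.
Independent loci: 1/8 × 1 = 1/8.

1/8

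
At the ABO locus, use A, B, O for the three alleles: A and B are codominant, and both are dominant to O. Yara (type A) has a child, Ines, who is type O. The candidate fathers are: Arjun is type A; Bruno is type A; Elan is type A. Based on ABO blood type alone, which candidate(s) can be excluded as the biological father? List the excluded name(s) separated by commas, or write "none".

none

A candidate is excluded only if no genotype consistent with his phenotype could produce a type O child with a type A mother.
Every candidate has at least one consistent genotype combination, so none can be excluded.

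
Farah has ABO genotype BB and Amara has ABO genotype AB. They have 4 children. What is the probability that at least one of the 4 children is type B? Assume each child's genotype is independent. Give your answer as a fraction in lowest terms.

ABO cross BB × AB → 1/2 B, 1/2 AB.
So P(type B) = 1/2 per child.
P(none) = (1/2)^4 = 1/16; P(at least one) = 1 − 1/16 = 15/16.

15/16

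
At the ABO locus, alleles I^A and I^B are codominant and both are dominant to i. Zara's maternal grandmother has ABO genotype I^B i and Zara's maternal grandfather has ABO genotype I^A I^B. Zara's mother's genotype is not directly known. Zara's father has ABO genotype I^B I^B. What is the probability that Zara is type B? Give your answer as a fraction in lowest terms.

Zara's mother's ABO genotype from I^B i × I^A I^B: 1/4 I^A I^B, 1/4 I^A i, 1/4 I^B I^B, 1/4 I^B i.
Crossing each possibility with the father I^B I^B and summing P(type B): 1/4·1/2 + 1/4·1/2 + 1/4·1 + 1/4·1 = 3/4.

3/4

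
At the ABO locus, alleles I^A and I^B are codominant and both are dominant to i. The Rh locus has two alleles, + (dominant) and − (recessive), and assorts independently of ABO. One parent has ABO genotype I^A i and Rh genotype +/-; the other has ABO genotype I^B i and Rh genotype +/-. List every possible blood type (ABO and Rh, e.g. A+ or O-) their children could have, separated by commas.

O+, O-, A+, A-, B+, B-, AB+, AB-

Gametes from I^A i × I^B i give offspring ABO genotypes I^A I^B, I^A i, I^B i, i i, i.e. phenotypes O, A, B, AB.
Rh cross +/- × +/- → phenotypes Rh+, Rh-.
Combining independently: O+, O-, A+, A-, B+, B-, AB+, AB-.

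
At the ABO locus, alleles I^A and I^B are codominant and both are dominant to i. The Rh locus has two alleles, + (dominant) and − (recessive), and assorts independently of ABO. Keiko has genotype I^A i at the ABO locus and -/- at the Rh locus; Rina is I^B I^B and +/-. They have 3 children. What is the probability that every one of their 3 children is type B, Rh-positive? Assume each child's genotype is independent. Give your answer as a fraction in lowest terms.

1/64

ABO cross I^A i × I^B I^B → 1/2 B, 1/2 AB.
Rh cross -/- × +/- → 1/2 Rh+, 1/2 Rh-; so P(type B, Rh-positive) = 1/2 × 1/2 = 1/4 per child.
All 3 independent: (1/4)^3 = 1/64.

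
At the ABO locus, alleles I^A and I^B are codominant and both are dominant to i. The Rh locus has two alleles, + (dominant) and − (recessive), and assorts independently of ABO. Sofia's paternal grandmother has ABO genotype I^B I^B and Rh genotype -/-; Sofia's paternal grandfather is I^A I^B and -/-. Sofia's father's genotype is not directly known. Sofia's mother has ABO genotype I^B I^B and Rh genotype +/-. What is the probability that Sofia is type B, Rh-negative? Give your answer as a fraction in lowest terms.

3/8

Sofia's father's ABO genotype from I^B I^B × I^A I^B: 1/2 I^A I^B, 1/2 I^B I^B.
Crossing each possibility with the mother I^B I^B and summing P(type B): 1/2·1/2 + 1/2·1 = 3/4.
Similarly for Rh via the father's Rh distribution: P(Rh-) = 1/2.
Independent loci: 3/4 × 1/2 = 3/8.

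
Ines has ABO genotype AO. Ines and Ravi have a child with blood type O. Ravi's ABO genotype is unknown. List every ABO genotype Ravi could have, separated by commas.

For each candidate genotype of Ravi, check whether crossing it with AO can produce every observed child phenotype.
  AA → possible child types {A} ✗
  AB → possible child types {A, B, AB} ✗
  AO → possible child types {O, A} ✓
  BB → possible child types {B, AB} ✗
  BO → possible child types {O, A, B, AB} ✓
  OO → possible child types {O, A} ✓

AO, BO, OO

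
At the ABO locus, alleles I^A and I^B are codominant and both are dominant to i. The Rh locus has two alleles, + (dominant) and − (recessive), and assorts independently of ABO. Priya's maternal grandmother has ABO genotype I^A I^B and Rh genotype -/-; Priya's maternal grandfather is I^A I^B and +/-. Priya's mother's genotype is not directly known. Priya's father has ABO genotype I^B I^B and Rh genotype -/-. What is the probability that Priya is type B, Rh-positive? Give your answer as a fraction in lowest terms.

1/8

Priya's mother's ABO genotype from I^A I^B × I^A I^B: 1/4 I^A I^A, 1/2 I^A I^B, 1/4 I^B I^B.
Crossing each possibility with the father I^B I^B and summing P(type B): 1/4·0 + 1/2·1/2 + 1/4·1 = 1/2.
Similarly for Rh via the mother's Rh distribution: P(Rh+) = 1/4.
Independent loci: 1/2 × 1/4 = 1/8.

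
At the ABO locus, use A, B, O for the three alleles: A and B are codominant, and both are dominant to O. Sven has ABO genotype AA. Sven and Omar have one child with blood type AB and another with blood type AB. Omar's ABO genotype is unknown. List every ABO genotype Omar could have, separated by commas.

AB, BB, BO

For each candidate genotype of Omar, check whether crossing it with AA can produce every observed child phenotype.
  AA → possible child types {A} ✗
  AB → possible child types {A, AB} ✓
  AO → possible child types {A} ✗
  BB → possible child types {AB} ✓
  BO → possible child types {A, AB} ✓
  OO → possible child types {A} ✗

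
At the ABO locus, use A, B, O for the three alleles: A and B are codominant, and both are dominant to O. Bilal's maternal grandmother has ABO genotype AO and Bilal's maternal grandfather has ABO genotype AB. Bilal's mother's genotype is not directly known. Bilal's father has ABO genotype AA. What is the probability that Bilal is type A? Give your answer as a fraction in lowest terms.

Bilal's mother's ABO genotype from AO × AB: 1/4 AA, 1/4 AB, 1/4 AO, 1/4 BO.
Crossing each possibility with the father AA and summing P(type A): 1/4·1 + 1/4·1/2 + 1/4·1 + 1/4·1/2 = 3/4.

3/4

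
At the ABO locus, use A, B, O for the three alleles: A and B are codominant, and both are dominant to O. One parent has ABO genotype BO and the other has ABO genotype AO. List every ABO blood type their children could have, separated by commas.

O, A, B, AB

Gametes from BO × AO give offspring ABO genotypes AB, AO, BO, OO, i.e. phenotypes O, A, B, AB.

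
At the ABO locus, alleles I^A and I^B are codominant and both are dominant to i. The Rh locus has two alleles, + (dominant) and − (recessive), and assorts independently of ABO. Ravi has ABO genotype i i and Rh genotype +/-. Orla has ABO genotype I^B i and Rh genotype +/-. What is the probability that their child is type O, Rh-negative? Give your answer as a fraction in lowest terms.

ABO cross i i × I^B i → offspring phenotypes: 1/2 O, 1/2 B.
Rh cross +/- × +/- → 3/4 Rh+, 1/4 Rh-.
Independent loci: P(type O, Rh-negative) = 1/2 × 1/4 = 1/8.

1/8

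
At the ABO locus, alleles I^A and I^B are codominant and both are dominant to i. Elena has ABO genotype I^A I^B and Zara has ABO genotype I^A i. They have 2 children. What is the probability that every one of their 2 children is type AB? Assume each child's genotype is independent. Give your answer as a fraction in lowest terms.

ABO cross I^A I^B × I^A i → 1/2 A, 1/4 B, 1/4 AB.
So P(type AB) = 1/4 per child.
All 2 independent: (1/4)^2 = 1/16.

1/16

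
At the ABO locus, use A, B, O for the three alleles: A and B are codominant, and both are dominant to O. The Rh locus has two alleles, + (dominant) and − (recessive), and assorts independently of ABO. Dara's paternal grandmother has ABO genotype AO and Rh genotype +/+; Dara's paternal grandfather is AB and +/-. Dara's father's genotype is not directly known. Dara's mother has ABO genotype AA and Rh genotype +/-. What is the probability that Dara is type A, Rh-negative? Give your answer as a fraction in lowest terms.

Dara's father's ABO genotype from AO × AB: 1/4 AA, 1/4 AB, 1/4 AO, 1/4 BO.
Crossing each possibility with the mother AA and summing P(type A): 1/4·1 + 1/4·1/2 + 1/4·1 + 1/4·1/2 = 3/4.
Similarly for Rh via the father's Rh distribution: P(Rh-) = 1/8.
Independent loci: 3/4 × 1/8 = 3/32.

3/32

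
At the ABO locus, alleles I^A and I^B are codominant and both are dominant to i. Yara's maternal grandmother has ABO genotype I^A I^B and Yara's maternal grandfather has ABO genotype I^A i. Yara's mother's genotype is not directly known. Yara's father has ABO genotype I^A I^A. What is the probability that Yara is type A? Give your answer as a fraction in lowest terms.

3/4

Yara's mother's ABO genotype from I^A I^B × I^A i: 1/4 I^A I^A, 1/4 I^A I^B, 1/4 I^A i, 1/4 I^B i.
Crossing each possibility with the father I^A I^A and summing P(type A): 1/4·1 + 1/4·1/2 + 1/4·1 + 1/4·1/2 = 3/4.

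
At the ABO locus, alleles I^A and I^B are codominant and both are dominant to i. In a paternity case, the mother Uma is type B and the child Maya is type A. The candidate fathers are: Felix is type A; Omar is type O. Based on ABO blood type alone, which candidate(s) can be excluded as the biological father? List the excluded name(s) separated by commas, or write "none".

Omar

A candidate is excluded only if no genotype consistent with his phenotype could produce a type A child with a type B mother.
Omar (type O): no genotype consistent with that phenotype can produce a type-A child with a type-B mother.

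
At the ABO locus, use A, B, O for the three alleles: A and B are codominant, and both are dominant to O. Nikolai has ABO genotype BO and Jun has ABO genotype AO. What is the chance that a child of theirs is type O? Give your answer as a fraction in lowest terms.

1/4

ABO cross BO × AO → offspring phenotypes: 1/4 O, 1/4 A, 1/4 B, 1/4 AB.
So P(type O) = 1/4.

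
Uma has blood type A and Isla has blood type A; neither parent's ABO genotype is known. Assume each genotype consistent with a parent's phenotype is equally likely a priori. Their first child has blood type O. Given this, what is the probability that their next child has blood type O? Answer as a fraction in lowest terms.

1/4

Possible genotypes: Uma ∈ {AA, AO}; Isla ∈ {AA, AO}.
Weight each parental genotype pair by prior × P(type-O child):
  AO × AO: posterior weight 1; P(next child type O) = 1/4.
Weighted sum = 1/4.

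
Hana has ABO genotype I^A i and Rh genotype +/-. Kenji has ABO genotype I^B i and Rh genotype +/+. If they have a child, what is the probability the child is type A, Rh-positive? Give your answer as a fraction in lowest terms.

ABO cross I^A i × I^B i → offspring phenotypes: 1/4 O, 1/4 A, 1/4 B, 1/4 AB.
Rh cross +/- × +/+ → 1 Rh+.
Independent loci: P(type A, Rh-positive) = 1/4 × 1 = 1/4.

1/4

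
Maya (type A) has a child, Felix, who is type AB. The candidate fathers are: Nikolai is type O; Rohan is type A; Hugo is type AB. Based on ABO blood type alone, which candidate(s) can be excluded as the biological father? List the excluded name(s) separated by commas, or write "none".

Nikolai, Rohan

A candidate is excluded only if no genotype consistent with his phenotype could produce a type AB child with a type A mother.
Nikolai (type O): no genotype consistent with that phenotype can produce a type-AB child with a type-A mother.
Rohan (type A): no genotype consistent with that phenotype can produce a type-AB child with a type-A mother.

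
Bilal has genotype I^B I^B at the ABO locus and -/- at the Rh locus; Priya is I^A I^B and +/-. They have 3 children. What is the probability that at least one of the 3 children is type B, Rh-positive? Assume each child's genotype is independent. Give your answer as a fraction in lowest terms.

37/64

ABO cross I^B I^B × I^A I^B → 1/2 B, 1/2 AB.
Rh cross -/- × +/- → 1/2 Rh+, 1/2 Rh-; so P(type B, Rh-positive) = 1/2 × 1/2 = 1/4 per child.
P(none) = (3/4)^3 = 27/64; P(at least one) = 1 − 27/64 = 37/64.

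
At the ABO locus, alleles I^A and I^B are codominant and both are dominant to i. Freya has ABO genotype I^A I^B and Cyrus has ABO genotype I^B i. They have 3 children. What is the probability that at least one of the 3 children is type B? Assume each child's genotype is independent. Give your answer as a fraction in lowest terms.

ABO cross I^A I^B × I^B i → 1/4 A, 1/2 B, 1/4 AB.
So P(type B) = 1/2 per child.
P(none) = (1/2)^3 = 1/8; P(at least one) = 1 − 1/8 = 7/8.

7/8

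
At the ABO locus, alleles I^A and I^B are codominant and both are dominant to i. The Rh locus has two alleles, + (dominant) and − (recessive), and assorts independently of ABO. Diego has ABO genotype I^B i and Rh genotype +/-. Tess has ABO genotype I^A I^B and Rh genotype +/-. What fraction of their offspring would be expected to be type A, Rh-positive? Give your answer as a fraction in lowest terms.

3/16

ABO cross I^B i × I^A I^B → offspring phenotypes: 1/4 A, 1/2 B, 1/4 AB.
Rh cross +/- × +/- → 3/4 Rh+, 1/4 Rh-.
Independent loci: P(type A, Rh-positive) = 1/4 × 3/4 = 3/16.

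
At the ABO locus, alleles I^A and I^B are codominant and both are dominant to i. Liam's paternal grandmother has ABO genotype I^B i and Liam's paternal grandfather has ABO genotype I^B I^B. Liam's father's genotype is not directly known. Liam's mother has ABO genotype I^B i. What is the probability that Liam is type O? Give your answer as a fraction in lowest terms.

Liam's father's ABO genotype from I^B i × I^B I^B: 1/2 I^B I^B, 1/2 I^B i.
Crossing each possibility with the mother I^B i and summing P(type O): 1/2·0 + 1/2·1/4 = 1/8.

1/8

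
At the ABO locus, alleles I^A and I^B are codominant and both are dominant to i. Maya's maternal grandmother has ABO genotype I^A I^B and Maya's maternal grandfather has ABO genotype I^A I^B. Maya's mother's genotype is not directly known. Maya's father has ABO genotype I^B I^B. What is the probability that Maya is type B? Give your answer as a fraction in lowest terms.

Maya's mother's ABO genotype from I^A I^B × I^A I^B: 1/4 I^A I^A, 1/2 I^A I^B, 1/4 I^B I^B.
Crossing each possibility with the father I^B I^B and summing P(type B): 1/4·0 + 1/2·1/2 + 1/4·1 = 1/2.

1/2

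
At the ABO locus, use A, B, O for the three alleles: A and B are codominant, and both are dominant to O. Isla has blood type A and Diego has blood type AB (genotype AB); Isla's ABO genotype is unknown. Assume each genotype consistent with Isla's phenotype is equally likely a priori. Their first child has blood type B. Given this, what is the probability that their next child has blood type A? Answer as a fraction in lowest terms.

Possible genotypes: Isla ∈ {AA, AO}; Diego ∈ {AB}.
Weight each parental genotype pair by prior × P(type-B child):
  AO × AB: posterior weight 1; P(next child type A) = 1/2.
Weighted sum = 1/2.

1/2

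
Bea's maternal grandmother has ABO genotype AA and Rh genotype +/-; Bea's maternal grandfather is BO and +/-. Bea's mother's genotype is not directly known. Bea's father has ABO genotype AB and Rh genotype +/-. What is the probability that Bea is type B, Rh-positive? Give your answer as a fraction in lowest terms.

Bea's mother's ABO genotype from AA × BO: 1/2 AB, 1/2 AO.
Crossing each possibility with the father AB and summing P(type B): 1/2·1/4 + 1/2·1/4 = 1/4.
Similarly for Rh via the mother's Rh distribution: P(Rh+) = 3/4.
Independent loci: 1/4 × 3/4 = 3/16.

3/16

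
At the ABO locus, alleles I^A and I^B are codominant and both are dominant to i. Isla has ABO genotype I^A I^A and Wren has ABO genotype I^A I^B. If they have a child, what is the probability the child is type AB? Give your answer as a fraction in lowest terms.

1/2

ABO cross I^A I^A × I^A I^B → offspring phenotypes: 1/2 A, 1/2 AB.
So P(type AB) = 1/2.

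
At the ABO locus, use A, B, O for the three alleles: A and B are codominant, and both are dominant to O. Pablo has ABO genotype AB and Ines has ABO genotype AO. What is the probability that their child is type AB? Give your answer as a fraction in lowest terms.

1/4

ABO cross AB × AO → offspring phenotypes: 1/2 A, 1/4 B, 1/4 AB.
So P(type AB) = 1/4.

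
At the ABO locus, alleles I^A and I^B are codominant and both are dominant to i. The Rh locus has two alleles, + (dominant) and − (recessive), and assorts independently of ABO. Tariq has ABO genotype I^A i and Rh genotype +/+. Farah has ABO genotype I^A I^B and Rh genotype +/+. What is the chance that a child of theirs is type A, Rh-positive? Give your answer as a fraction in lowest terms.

1/2

ABO cross I^A i × I^A I^B → offspring phenotypes: 1/2 A, 1/4 B, 1/4 AB.
Rh cross +/+ × +/+ → 1 Rh+.
Independent loci: P(type A, Rh-positive) = 1/2 × 1 = 1/2.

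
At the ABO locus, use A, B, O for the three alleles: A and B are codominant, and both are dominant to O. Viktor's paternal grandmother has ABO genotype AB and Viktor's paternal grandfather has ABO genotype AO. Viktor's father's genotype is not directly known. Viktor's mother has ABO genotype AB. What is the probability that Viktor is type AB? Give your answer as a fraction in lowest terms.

3/8

Viktor's father's ABO genotype from AB × AO: 1/4 AA, 1/4 AB, 1/4 AO, 1/4 BO.
Crossing each possibility with the mother AB and summing P(type AB): 1/4·1/2 + 1/4·1/2 + 1/4·1/4 + 1/4·1/4 = 3/8.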